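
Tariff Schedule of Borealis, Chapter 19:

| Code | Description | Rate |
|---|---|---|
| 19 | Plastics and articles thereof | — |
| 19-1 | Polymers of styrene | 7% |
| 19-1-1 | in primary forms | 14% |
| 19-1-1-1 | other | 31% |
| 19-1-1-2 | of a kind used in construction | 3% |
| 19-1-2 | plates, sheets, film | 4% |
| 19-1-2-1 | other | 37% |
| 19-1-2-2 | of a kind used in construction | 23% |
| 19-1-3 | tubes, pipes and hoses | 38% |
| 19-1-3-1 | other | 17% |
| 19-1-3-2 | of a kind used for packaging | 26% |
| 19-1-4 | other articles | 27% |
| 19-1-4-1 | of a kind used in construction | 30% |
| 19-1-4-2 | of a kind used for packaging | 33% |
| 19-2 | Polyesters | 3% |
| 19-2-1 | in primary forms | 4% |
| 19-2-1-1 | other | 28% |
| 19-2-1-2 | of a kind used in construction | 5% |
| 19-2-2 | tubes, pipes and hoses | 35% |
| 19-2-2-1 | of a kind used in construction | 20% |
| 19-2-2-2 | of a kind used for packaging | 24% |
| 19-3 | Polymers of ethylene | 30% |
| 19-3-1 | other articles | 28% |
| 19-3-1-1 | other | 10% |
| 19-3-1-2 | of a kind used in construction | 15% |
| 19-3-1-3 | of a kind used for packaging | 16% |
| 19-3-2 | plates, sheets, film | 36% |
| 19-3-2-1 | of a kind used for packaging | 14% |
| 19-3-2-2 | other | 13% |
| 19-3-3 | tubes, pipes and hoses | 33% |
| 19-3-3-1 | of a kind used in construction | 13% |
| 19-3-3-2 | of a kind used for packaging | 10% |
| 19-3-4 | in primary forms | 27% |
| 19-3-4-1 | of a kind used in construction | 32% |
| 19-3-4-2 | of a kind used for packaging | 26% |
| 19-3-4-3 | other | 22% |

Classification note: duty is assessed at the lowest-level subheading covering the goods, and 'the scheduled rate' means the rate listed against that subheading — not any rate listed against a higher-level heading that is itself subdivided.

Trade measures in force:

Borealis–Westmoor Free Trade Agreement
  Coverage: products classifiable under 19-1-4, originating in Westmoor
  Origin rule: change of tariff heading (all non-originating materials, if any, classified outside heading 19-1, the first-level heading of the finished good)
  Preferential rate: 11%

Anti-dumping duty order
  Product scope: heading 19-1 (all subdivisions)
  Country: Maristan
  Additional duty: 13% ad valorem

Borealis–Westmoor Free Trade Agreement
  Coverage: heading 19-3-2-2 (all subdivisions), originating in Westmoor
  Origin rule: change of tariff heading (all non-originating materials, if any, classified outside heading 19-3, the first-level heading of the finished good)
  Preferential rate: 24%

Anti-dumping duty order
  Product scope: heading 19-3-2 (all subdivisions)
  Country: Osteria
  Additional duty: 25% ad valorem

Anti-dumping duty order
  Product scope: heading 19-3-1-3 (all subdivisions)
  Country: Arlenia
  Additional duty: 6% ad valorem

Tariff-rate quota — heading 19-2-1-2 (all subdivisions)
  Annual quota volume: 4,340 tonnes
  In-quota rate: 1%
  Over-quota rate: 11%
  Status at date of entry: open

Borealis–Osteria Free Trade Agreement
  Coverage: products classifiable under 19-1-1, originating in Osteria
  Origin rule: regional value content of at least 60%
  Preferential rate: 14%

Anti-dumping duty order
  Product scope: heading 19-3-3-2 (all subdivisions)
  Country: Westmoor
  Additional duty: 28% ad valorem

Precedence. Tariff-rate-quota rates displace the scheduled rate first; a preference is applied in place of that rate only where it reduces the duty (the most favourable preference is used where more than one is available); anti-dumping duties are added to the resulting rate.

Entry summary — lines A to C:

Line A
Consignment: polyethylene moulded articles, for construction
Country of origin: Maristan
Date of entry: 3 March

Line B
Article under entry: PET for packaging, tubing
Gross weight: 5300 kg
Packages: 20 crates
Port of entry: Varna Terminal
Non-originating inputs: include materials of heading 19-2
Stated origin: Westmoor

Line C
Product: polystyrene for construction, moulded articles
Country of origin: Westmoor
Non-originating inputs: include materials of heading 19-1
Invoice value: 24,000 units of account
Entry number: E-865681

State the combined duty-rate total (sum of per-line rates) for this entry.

Line A: polyethylene → 19-3; moulded articles → 19-3-1; for construction → 19-3-1-2. Scheduled 15%. No special measure applies. → 15%.
Line B: PET → 19-2; tubing → 19-2-2; for packaging → 19-2-2-2. Scheduled 24%. Westmoor agreement on 19-1-4: 19-2-2-2 not covered; Westmoor agreement on 19-3-2-2: 19-2-2-2 not covered. → 24%.
Line C: polystyrene → 19-1; moulded articles → 19-1-4; for construction → 19-1-4-1. Scheduled 30%. Westmoor agreement on 19-1-4: CTH not met; Westmoor agreement on 19-3-2-2: 19-1-4-1 not covered. → 30%.
Sum: 15% + 24% + 30% = 69%.

69%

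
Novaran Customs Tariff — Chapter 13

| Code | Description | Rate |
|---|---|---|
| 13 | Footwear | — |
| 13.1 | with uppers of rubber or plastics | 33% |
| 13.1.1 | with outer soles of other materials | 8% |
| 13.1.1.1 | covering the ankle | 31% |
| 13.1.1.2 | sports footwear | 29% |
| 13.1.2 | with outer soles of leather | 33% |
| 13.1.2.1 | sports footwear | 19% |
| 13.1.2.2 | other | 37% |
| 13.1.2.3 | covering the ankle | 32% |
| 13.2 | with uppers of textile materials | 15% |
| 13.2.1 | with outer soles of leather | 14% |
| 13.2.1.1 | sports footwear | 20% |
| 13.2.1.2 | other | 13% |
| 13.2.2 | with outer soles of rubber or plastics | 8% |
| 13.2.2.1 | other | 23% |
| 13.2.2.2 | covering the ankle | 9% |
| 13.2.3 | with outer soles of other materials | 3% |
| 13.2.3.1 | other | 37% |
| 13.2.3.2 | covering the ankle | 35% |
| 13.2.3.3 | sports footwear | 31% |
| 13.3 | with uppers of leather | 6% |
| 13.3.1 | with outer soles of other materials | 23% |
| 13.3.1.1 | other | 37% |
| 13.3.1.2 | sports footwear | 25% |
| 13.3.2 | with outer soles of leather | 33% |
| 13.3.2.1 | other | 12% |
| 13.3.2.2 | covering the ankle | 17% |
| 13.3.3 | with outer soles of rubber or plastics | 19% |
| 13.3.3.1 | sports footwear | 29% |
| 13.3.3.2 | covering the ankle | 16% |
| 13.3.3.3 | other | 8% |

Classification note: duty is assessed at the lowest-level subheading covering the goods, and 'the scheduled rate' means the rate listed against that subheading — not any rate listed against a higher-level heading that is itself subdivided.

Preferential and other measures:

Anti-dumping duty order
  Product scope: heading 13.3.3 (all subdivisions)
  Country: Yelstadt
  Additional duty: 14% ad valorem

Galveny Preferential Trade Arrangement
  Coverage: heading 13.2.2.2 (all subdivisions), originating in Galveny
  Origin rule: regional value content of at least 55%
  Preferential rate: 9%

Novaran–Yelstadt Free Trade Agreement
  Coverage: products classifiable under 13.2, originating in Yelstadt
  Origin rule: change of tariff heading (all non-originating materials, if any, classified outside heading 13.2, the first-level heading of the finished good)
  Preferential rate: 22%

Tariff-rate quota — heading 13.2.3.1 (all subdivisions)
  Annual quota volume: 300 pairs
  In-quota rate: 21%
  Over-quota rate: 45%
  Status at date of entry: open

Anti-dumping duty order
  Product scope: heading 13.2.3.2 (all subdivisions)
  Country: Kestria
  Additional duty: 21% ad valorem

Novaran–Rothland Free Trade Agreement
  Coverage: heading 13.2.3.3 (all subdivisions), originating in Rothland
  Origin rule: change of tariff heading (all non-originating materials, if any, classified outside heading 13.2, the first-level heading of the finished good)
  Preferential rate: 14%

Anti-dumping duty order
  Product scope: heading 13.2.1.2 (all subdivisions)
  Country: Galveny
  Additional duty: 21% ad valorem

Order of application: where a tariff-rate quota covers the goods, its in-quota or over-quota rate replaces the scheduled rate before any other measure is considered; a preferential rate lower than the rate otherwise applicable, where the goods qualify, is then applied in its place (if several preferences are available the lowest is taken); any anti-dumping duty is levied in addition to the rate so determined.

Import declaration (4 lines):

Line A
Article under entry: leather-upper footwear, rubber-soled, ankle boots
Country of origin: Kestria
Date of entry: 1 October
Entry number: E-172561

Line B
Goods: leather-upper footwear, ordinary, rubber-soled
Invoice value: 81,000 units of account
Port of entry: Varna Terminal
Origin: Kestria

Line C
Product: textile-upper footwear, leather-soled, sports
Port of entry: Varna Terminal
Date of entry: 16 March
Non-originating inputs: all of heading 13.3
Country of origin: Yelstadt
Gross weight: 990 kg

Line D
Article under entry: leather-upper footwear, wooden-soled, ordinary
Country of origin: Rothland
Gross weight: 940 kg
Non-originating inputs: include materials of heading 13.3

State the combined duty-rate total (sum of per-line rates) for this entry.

81%

Line A: leather-upper → 13.3; rubber-soled → 13.3.3; ankle boots → 13.3.3.2. Scheduled 16%. No special measure applies. → 16%.
Line B: leather-upper → 13.3; rubber-soled → 13.3.3; ordinary → 13.3.3.3. Scheduled 8%. No special measure applies. → 8%.
Line C: textile-upper → 13.2; leather-soled → 13.2.1; sports → 13.2.1.1. Scheduled 20%. Yelstadt agreement on 13.2: CTH met → 22% available; preference 22% not lower than 20% → no reduction. → 20%.
Line D: leather-upper → 13.3; wooden-soled → 13.3.1; ordinary → 13.3.1.1. Scheduled 37%. Rothland agreement on 13.2.3.3: 13.3.1.1 not covered. → 37%.
Sum: 16% + 8% + 20% + 37% = 81%.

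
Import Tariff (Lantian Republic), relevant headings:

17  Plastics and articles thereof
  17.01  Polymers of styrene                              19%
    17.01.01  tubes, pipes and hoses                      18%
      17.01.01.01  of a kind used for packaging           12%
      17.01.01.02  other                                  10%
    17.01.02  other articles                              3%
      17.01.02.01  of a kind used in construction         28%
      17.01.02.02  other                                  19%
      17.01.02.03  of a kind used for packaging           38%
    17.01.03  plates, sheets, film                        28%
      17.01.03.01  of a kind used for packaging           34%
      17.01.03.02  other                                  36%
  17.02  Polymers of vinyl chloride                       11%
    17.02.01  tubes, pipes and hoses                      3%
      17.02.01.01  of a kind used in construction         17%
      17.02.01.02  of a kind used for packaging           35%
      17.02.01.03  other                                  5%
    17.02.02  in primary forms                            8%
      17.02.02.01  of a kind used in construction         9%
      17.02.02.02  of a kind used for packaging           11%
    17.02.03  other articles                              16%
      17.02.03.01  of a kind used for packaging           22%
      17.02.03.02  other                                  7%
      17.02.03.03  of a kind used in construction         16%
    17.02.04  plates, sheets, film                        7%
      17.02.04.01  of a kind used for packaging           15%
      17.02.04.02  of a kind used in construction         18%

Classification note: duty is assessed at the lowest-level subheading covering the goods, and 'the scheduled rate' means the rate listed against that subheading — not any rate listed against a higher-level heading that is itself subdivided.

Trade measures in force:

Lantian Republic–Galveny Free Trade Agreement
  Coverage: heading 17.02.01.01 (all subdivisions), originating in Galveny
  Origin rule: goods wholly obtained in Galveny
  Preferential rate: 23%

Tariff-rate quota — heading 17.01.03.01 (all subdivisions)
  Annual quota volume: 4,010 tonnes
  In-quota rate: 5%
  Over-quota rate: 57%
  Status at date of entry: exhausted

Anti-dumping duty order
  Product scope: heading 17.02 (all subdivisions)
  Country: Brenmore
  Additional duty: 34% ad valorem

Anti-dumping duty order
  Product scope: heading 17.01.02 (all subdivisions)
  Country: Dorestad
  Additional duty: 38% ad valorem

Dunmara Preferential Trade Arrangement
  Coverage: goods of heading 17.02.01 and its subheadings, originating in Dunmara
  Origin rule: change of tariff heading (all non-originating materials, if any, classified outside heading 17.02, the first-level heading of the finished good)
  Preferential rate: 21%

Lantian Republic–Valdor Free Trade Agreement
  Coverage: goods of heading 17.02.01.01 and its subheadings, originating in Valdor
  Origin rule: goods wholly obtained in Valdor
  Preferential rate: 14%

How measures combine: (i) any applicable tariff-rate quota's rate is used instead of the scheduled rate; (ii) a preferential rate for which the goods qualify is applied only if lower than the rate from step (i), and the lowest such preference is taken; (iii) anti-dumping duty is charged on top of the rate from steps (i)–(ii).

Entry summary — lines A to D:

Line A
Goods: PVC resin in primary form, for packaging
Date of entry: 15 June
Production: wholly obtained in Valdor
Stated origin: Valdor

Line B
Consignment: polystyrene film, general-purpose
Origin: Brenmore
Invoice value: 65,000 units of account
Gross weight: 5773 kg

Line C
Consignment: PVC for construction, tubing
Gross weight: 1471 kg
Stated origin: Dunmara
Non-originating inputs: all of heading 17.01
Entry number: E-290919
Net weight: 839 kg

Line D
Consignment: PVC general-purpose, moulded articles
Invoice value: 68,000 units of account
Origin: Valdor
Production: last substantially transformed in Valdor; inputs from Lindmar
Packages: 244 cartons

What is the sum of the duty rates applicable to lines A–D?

71%

Line A: PVC → 17.02; resin in primary form → 17.02.02; for packaging → 17.02.02.02. Scheduled 11%. Valdor agreement on 17.02.01.01: 17.02.02.02 not covered. → 11%.
Line B: polystyrene → 17.01; film → 17.01.03; general-purpose → 17.01.03.02. Scheduled 36%. No special measure applies. → 36%.
Line C: PVC → 17.02; tubing → 17.02.01; for construction → 17.02.01.01. Scheduled 17%. Dunmara agreement on 17.02.01: CTH met → 21% available; preference 21% not lower than 17% → no reduction. → 17%.
Line D: PVC → 17.02; moulded articles → 17.02.03; general-purpose → 17.02.03.02. Scheduled 7%. Valdor agreement on 17.02.01.01: 17.02.03.02 not covered. → 7%.
Sum: 11% + 36% + 17% + 7% = 71%.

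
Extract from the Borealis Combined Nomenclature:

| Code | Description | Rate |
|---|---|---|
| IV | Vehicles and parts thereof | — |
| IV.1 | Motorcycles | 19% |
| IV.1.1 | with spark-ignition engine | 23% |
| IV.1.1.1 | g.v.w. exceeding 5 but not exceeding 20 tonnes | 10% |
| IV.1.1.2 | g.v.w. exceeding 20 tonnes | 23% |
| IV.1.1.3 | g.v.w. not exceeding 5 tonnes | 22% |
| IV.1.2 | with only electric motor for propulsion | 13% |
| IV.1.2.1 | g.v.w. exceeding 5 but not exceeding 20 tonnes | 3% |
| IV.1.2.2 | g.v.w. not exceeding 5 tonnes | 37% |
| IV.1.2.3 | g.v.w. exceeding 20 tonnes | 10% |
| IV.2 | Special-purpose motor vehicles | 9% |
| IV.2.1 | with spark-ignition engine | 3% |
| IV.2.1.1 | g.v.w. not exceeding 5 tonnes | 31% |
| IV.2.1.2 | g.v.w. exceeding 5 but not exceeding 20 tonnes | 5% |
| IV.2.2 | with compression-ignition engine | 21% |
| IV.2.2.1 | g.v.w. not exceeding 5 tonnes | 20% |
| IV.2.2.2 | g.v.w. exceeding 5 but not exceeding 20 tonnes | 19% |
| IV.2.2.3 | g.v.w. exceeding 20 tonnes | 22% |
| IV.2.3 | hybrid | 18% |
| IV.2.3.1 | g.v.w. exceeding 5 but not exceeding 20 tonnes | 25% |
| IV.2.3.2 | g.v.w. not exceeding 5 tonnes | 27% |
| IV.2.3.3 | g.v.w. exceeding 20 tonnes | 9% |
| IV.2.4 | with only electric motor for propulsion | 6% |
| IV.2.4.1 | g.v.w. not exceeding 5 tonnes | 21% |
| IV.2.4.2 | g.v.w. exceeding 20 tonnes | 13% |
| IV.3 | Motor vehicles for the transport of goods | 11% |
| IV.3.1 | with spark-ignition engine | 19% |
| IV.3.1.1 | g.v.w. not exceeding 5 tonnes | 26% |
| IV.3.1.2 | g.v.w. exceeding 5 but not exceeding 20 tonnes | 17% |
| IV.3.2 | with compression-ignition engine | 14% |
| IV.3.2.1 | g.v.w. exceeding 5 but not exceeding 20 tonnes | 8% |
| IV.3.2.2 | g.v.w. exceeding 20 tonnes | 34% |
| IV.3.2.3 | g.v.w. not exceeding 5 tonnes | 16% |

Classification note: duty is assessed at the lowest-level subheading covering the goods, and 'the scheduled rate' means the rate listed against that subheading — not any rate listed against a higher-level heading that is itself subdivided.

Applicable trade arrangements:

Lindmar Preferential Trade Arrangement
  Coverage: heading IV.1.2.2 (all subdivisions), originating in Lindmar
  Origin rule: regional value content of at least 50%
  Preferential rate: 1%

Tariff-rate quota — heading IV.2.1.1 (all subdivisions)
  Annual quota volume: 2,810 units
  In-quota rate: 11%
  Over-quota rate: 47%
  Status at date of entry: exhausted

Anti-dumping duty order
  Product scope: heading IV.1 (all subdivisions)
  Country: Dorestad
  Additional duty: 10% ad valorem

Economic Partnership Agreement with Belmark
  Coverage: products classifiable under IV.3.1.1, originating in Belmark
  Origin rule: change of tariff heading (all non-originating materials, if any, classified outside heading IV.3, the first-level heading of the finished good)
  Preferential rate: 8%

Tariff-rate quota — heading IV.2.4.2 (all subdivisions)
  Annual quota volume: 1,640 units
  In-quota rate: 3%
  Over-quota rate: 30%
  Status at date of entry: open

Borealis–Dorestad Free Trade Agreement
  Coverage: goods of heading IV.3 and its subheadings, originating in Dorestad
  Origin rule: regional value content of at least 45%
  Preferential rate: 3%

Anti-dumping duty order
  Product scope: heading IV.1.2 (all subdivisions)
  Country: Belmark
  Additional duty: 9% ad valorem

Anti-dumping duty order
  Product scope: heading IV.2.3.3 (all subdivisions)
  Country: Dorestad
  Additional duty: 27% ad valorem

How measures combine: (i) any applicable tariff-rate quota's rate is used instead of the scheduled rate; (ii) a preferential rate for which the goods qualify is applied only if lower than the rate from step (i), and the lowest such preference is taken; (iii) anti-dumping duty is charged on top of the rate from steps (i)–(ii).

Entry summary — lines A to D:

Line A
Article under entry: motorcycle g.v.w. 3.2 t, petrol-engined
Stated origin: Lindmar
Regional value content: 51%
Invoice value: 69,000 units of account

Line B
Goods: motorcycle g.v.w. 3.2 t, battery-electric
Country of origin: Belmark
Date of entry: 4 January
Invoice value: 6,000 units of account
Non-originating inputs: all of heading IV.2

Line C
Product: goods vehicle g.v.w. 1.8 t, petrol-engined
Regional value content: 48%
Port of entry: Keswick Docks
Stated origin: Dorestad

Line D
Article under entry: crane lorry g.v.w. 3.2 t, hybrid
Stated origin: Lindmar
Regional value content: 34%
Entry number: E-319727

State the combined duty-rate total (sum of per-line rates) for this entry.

Line A: motorcycle → IV.1; petrol-engined → IV.1.1; g.v.w. 3.2 t → IV.1.1.3. Scheduled 22%. Lindmar agreement on IV.1.2.2: IV.1.1.3 not covered. → 22%.
Line B: motorcycle → IV.1; battery-electric → IV.1.2; g.v.w. 3.2 t → IV.1.2.2. Scheduled 37%. Belmark agreement on IV.3.1.1: IV.1.2.2 not covered; anti-dumping (Belmark, IV.1.2): +9%; total 37% + 9% = 46%. → 46%.
Line C: goods vehicle → IV.3; petrol-engined → IV.3.1; g.v.w. 1.8 t → IV.3.1.1. Scheduled 26%. Dorestad agreement on IV.3: RVC ≥ 45% → 3% available; preferential 3%. → 3%.
Line D: crane lorry → IV.2; hybrid → IV.2.3; g.v.w. 3.2 t → IV.2.3.2. Scheduled 27%. Lindmar agreement on IV.1.2.2: IV.2.3.2 not covered. → 27%.
Sum: 22% + 46% + 3% + 27% = 98%.

98%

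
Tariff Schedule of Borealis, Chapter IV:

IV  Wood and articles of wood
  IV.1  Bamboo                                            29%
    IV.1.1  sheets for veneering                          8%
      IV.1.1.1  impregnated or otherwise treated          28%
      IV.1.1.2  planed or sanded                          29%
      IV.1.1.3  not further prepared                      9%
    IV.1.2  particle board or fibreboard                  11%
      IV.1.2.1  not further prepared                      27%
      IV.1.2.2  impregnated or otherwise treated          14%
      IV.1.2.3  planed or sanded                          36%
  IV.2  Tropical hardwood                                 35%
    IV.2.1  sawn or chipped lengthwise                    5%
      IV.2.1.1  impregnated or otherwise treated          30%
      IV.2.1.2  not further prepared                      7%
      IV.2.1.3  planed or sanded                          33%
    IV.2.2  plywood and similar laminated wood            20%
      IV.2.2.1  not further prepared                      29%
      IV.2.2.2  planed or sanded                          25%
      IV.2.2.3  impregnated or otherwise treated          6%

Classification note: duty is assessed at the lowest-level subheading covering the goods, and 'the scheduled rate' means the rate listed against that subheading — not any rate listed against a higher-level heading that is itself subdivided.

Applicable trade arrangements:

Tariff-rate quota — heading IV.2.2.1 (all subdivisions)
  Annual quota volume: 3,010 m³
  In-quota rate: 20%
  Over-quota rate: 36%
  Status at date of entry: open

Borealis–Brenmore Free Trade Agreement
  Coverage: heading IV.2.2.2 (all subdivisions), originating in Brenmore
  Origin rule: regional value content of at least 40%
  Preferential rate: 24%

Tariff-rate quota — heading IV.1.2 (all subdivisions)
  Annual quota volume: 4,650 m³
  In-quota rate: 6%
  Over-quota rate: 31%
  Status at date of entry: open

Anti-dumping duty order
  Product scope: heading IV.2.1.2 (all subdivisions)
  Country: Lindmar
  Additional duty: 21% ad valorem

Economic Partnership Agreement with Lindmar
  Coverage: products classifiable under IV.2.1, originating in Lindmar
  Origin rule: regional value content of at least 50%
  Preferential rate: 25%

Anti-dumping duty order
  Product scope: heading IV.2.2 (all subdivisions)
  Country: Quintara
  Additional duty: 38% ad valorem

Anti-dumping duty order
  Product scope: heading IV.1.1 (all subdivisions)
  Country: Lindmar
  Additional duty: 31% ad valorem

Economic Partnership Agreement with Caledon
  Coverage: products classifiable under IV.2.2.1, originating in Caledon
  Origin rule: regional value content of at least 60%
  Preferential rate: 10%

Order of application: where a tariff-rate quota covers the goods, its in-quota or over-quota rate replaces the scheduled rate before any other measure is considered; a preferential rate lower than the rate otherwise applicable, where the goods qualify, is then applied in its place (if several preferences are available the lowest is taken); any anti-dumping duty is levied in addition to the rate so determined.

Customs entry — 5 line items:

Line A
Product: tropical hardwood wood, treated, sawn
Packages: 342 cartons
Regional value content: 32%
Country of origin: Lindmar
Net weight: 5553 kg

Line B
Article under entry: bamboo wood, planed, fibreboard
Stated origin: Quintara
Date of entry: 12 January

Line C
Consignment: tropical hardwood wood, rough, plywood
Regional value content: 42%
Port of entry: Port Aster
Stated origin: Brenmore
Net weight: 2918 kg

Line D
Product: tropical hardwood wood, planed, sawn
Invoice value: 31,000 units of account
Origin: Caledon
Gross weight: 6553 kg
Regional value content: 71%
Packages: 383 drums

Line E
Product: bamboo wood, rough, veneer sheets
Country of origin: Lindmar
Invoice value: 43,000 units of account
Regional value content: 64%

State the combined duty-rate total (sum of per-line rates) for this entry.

129%

Line A: tropical hardwood → IV.2; sawn → IV.2.1; treated → IV.2.1.1. Scheduled 30%. Lindmar agreement on IV.2.1: RVC < 50%. → 30%.
Line B: bamboo → IV.1; fibreboard → IV.1.2; planed → IV.1.2.3. Scheduled 36%. quota on IV.1.2 open → in-quota 6%. → 6%.
Line C: tropical hardwood → IV.2; plywood → IV.2.2; rough → IV.2.2.1. Scheduled 29%. quota on IV.2.2.1 open → in-quota 20%; Brenmore agreement on IV.2.2.2: IV.2.2.1 not covered. → 20%.
Line D: tropical hardwood → IV.2; sawn → IV.2.1; planed → IV.2.1.3. Scheduled 33%. Caledon agreement on IV.2.2.1: IV.2.1.3 not covered. → 33%.
Line E: bamboo → IV.1; veneer sheets → IV.1.1; rough → IV.1.1.3. Scheduled 9%. Lindmar agreement on IV.2.1: IV.1.1.3 not covered; anti-dumping (Lindmar, IV.1.1): +31%; total 9% + 31% = 40%. → 40%.
Sum: 30% + 6% + 20% + 33% + 40% = 129%.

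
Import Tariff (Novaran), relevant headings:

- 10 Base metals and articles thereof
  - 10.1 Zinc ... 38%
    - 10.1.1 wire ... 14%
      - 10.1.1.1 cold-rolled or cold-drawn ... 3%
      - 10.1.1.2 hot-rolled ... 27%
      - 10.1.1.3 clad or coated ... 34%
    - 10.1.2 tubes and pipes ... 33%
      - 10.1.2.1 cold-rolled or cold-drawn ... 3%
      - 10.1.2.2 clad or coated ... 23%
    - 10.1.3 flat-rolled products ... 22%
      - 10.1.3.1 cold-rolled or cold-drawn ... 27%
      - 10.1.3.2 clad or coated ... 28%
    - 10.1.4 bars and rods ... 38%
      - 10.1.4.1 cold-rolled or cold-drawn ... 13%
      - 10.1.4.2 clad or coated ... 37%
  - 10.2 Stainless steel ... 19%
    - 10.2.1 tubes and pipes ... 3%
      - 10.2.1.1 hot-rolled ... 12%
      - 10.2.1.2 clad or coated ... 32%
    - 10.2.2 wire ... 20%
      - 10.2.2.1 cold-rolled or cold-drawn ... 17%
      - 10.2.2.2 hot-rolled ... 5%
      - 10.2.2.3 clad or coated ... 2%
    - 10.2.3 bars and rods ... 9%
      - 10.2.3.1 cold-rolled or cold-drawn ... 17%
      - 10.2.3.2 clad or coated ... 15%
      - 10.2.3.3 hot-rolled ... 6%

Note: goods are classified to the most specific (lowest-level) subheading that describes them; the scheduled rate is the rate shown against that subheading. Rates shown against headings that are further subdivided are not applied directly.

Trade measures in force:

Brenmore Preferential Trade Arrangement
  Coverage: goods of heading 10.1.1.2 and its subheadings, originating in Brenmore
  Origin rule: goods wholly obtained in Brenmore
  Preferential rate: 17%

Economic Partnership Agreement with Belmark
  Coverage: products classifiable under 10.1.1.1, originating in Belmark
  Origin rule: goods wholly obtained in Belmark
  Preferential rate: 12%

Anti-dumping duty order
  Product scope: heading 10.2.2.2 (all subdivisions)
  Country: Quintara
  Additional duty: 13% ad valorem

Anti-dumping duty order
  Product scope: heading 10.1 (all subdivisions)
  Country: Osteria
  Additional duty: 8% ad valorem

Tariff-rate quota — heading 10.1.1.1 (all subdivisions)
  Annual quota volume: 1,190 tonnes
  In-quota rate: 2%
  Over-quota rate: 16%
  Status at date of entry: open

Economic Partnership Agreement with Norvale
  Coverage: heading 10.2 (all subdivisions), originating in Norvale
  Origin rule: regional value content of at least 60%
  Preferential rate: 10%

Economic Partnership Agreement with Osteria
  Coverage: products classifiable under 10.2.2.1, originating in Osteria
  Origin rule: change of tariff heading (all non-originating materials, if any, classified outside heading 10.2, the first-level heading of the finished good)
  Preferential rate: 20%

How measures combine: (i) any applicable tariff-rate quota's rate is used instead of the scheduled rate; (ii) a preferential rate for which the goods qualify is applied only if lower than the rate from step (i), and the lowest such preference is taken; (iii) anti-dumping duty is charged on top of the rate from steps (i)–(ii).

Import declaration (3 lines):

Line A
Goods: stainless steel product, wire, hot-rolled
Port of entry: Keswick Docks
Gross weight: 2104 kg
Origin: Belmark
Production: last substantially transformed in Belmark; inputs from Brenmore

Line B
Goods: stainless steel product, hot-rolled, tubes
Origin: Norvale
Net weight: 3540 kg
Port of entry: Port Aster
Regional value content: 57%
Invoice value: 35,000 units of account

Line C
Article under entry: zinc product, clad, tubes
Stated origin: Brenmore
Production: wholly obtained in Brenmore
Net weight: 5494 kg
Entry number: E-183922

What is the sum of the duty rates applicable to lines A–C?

40%

Line A: stainless steel → 10.2; wire → 10.2.2; hot-rolled → 10.2.2.2. Scheduled 5%. Belmark agreement on 10.1.1.1: 10.2.2.2 not covered. → 5%.
Line B: stainless steel → 10.2; tubes → 10.2.1; hot-rolled → 10.2.1.1. Scheduled 12%. Norvale agreement on 10.2: RVC < 60%. → 12%.
Line C: zinc → 10.1; tubes → 10.1.2; clad → 10.1.2.2. Scheduled 23%. Brenmore agreement on 10.1.1.2: 10.1.2.2 not covered. → 23%.
Sum: 5% + 12% + 23% = 40%.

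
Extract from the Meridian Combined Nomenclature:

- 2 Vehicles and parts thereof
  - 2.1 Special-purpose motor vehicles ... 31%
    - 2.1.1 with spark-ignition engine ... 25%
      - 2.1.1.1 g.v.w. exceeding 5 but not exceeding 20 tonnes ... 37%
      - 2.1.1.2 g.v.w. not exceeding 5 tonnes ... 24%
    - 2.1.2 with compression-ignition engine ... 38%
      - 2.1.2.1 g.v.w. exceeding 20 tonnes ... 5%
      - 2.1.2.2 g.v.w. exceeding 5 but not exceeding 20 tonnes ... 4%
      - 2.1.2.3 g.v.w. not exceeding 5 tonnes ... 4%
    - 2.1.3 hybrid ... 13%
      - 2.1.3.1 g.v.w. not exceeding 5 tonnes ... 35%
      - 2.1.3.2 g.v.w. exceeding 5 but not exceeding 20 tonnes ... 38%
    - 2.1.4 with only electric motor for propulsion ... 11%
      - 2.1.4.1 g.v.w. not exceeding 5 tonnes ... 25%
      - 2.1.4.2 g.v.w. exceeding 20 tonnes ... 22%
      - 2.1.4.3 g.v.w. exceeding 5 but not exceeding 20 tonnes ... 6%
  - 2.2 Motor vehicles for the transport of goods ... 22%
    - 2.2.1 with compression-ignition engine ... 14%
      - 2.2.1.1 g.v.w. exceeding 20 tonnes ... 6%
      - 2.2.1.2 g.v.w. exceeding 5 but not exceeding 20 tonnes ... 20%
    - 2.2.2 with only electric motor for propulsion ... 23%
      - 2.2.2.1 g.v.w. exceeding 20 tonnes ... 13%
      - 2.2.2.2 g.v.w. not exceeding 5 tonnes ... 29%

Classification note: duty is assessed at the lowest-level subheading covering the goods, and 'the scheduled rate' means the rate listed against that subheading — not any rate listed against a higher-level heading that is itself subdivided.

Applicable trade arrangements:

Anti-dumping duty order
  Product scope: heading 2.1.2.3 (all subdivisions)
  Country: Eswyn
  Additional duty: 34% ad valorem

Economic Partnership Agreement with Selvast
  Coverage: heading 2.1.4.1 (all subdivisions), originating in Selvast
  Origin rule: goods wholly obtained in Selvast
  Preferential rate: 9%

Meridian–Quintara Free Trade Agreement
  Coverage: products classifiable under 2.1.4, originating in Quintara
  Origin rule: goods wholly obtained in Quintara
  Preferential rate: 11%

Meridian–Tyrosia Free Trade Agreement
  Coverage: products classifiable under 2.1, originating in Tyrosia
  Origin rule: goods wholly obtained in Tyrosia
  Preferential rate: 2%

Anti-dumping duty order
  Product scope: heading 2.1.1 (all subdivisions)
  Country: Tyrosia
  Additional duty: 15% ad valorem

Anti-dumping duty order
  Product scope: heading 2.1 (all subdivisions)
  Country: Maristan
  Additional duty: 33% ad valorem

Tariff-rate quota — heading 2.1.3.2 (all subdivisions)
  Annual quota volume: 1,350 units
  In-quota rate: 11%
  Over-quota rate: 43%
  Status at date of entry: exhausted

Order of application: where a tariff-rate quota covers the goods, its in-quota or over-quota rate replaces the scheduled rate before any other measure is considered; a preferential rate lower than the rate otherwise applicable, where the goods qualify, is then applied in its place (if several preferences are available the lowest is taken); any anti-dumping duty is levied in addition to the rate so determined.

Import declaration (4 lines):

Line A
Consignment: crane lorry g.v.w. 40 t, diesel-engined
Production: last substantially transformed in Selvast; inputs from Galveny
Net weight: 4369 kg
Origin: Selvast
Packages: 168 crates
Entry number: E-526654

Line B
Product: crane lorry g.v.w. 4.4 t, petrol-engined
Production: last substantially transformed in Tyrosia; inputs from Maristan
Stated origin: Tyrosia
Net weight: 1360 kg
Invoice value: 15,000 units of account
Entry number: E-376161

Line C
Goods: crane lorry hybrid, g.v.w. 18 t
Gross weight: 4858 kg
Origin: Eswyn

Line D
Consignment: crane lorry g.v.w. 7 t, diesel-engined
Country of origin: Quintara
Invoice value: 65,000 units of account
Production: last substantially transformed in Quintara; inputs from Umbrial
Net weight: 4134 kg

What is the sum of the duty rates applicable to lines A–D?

Line A: crane lorry → 2.1; diesel-engined → 2.1.2; g.v.w. 40 t → 2.1.2.1. Scheduled 5%. Selvast agreement on 2.1.4.1: 2.1.2.1 not covered. → 5%.
Line B: crane lorry → 2.1; petrol-engined → 2.1.1; g.v.w. 4.4 t → 2.1.1.2. Scheduled 24%. Tyrosia agreement on 2.1: not wholly obtained; anti-dumping (Tyrosia, 2.1.1): +15%; total 24% + 15% = 39%. → 39%.
Line C: crane lorry → 2.1; hybrid → 2.1.3; g.v.w. 18 t → 2.1.3.2. Scheduled 38%. quota on 2.1.3.2 exhausted → over-quota 43%. → 43%.
Line D: crane lorry → 2.1; diesel-engined → 2.1.2; g.v.w. 7 t → 2.1.2.2. Scheduled 4%. Quintara agreement on 2.1.4: 2.1.2.2 not covered. → 4%.
Sum: 5% + 39% + 43% + 4% = 91%.

91%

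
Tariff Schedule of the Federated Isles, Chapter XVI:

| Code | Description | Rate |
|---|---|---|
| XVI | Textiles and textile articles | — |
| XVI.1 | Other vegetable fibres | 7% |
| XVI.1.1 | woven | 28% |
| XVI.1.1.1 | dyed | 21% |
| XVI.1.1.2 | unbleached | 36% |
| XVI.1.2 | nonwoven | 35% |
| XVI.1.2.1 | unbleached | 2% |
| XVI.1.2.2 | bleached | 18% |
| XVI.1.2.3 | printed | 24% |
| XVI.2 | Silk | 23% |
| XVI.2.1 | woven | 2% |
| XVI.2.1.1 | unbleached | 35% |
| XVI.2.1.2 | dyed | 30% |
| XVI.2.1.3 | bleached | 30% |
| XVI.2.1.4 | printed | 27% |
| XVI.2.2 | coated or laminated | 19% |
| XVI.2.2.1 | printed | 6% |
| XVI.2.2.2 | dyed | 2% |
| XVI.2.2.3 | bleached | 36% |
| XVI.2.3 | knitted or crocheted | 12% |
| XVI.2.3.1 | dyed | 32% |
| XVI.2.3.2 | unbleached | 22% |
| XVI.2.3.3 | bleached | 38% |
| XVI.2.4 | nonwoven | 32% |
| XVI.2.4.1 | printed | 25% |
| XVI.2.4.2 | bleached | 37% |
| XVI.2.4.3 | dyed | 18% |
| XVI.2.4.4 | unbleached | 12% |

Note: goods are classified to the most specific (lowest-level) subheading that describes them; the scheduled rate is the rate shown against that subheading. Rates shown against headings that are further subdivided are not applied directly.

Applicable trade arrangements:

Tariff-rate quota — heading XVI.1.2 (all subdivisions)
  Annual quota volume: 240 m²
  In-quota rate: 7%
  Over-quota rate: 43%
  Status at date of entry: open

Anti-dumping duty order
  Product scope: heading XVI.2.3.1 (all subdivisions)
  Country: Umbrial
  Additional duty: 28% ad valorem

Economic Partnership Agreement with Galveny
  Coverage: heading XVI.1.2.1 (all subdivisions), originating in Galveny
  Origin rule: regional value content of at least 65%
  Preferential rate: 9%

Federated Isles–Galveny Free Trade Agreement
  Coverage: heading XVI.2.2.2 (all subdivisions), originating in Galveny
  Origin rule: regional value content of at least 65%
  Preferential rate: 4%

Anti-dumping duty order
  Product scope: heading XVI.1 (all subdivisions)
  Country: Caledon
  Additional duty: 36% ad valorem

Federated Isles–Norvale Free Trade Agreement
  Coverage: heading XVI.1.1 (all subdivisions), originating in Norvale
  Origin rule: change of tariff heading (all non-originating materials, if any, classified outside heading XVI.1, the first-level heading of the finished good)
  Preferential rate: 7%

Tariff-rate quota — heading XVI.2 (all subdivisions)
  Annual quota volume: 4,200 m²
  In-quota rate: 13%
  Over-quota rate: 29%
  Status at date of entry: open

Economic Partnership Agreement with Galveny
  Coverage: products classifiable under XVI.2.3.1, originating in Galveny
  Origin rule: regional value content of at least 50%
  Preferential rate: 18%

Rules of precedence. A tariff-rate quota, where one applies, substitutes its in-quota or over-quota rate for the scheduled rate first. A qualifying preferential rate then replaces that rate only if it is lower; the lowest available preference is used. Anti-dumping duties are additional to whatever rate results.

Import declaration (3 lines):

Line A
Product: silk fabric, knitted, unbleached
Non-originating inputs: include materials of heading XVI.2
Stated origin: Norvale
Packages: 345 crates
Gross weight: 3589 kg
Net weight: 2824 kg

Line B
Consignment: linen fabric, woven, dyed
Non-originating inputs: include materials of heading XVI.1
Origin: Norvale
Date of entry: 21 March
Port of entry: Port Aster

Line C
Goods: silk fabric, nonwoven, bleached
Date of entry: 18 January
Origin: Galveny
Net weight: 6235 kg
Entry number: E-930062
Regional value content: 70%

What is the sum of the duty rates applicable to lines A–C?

Line A: silk → XVI.2; knitted → XVI.2.3; unbleached → XVI.2.3.2. Scheduled 22%. quota on XVI.2 open → in-quota 13%; Norvale agreement on XVI.1.1: XVI.2.3.2 not covered. → 13%.
Line B: linen → XVI.1; woven → XVI.1.1; dyed → XVI.1.1.1. Scheduled 21%. Norvale agreement on XVI.1.1: CTH not met. → 21%.
Line C: silk → XVI.2; nonwoven → XVI.2.4; bleached → XVI.2.4.2. Scheduled 37%. quota on XVI.2 open → in-quota 13%; Galveny agreement on XVI.1.2.1: XVI.2.4.2 not covered; Galveny agreement on XVI.2.2.2: XVI.2.4.2 not covered; Galveny agreement on XVI.2.3.1: XVI.2.4.2 not covered. → 13%.
Sum: 13% + 21% + 13% = 47%.

47%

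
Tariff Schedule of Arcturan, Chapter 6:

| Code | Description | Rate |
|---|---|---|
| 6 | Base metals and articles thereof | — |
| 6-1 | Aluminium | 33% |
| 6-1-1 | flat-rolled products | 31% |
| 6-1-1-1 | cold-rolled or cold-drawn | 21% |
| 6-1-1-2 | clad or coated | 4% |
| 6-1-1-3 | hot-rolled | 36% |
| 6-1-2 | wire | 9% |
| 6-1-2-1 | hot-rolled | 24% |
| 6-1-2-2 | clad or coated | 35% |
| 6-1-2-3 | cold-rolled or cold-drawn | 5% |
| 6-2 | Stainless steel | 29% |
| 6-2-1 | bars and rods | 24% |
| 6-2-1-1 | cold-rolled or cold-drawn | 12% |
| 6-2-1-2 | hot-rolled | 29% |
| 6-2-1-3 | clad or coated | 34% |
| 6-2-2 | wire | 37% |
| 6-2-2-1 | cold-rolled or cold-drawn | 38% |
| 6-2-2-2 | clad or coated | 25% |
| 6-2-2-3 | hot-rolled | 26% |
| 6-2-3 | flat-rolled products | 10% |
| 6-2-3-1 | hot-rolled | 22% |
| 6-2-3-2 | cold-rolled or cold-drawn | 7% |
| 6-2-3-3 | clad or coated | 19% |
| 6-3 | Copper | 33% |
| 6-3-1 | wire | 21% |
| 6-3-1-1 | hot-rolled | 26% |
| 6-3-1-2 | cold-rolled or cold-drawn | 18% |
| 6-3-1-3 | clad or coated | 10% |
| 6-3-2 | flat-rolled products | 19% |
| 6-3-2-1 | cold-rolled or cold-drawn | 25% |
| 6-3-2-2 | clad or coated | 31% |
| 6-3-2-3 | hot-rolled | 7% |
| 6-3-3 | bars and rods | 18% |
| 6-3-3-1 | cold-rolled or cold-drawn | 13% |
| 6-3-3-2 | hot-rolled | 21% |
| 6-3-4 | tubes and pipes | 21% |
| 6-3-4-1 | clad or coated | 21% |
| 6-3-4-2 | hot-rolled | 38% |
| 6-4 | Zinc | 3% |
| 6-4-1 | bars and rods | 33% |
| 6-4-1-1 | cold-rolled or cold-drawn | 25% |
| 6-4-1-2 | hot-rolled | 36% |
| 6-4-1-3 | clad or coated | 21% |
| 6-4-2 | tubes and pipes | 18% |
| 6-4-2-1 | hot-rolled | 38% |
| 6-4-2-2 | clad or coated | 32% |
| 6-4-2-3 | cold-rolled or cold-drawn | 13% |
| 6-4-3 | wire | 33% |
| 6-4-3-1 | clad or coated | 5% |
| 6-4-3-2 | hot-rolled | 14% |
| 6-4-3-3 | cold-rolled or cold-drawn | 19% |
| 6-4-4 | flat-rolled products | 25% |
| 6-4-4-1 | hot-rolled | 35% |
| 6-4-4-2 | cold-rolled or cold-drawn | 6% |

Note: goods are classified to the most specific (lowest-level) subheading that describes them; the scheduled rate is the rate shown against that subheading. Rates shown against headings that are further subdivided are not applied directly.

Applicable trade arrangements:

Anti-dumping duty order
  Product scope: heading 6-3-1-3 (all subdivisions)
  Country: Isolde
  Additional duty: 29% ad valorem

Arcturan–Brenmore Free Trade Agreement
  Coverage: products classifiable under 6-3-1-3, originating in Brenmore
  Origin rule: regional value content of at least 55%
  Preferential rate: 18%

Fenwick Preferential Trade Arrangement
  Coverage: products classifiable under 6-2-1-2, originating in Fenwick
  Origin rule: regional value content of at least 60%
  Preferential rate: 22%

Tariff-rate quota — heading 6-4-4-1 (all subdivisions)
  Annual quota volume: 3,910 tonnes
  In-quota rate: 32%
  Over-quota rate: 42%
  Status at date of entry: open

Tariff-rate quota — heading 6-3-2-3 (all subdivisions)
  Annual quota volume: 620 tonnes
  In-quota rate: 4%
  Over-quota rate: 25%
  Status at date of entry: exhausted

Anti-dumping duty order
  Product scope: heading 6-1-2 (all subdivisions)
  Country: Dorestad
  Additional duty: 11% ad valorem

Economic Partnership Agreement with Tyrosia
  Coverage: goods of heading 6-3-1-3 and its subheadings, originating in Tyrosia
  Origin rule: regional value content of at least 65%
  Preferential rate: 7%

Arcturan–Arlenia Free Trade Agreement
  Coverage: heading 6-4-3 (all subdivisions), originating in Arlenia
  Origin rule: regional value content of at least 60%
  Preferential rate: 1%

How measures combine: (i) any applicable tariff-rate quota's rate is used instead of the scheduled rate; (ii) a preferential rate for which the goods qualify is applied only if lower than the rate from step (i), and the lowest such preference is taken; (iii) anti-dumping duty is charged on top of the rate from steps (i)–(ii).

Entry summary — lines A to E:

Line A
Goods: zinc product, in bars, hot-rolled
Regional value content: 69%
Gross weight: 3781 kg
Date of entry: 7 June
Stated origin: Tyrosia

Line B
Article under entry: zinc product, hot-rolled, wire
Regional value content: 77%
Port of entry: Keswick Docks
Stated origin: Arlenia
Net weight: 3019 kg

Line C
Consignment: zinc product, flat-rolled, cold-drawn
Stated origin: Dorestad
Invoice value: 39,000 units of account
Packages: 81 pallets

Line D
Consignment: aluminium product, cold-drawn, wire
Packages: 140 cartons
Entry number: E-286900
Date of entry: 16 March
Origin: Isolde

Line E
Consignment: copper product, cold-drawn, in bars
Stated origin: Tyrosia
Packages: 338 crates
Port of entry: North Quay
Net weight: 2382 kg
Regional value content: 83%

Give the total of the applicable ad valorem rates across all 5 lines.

61%

Line A: zinc → 6-4; in bars → 6-4-1; hot-rolled → 6-4-1-2. Scheduled 36%. Tyrosia agreement on 6-3-1-3: 6-4-1-2 not covered. → 36%.
Line B: zinc → 6-4; wire → 6-4-3; hot-rolled → 6-4-3-2. Scheduled 14%. Arlenia agreement on 6-4-3: RVC ≥ 60% → 1% available; preferential 1%. → 1%.
Line C: zinc → 6-4; flat-rolled → 6-4-4; cold-drawn → 6-4-4-2. Scheduled 6%. No special measure applies. → 6%.
Line D: aluminium → 6-1; wire → 6-1-2; cold-drawn → 6-1-2-3. Scheduled 5%. No special measure applies. → 5%.
Line E: copper → 6-3; in bars → 6-3-3; cold-drawn → 6-3-3-1. Scheduled 13%. Tyrosia agreement on 6-3-1-3: 6-3-3-1 not covered. → 13%.
Sum: 36% + 1% + 6% + 5% + 13% = 61%.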